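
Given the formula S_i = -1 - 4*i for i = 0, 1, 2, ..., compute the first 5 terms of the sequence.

This is an arithmetic sequence.
i=0: S_0 = -1 + -4*0 = -1
i=1: S_1 = -1 + -4*1 = -5
i=2: S_2 = -1 + -4*2 = -9
i=3: S_3 = -1 + -4*3 = -13
i=4: S_4 = -1 + -4*4 = -17
The first 5 terms are: [-1, -5, -9, -13, -17]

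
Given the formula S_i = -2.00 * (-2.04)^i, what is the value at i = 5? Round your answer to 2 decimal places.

S_5 = -2.0 * (-2.04)^5 ≈ -2.0 * -35.3306 ≈ 70.66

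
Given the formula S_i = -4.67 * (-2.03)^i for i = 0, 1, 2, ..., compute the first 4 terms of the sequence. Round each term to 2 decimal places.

This is a geometric sequence.
i=0: S_0 = -4.67 * (-2.03)^0 = -4.67
i=1: S_1 = -4.67 * (-2.03)^1 ≈ 9.48
i=2: S_2 = -4.67 * (-2.03)^2 ≈ -19.24
i=3: S_3 = -4.67 * (-2.03)^3 ≈ 39.07
The first 4 terms are: [-4.67, 9.48, -19.24, 39.07]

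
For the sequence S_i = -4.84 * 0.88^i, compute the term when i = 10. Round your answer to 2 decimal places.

S_10 = -4.84 * 0.88^10 ≈ -4.84 * 0.2785 ≈ -1.35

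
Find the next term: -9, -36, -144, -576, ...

Ratios: -36 / -9 = 4.0
This is a geometric sequence with common ratio r = 4.
Next term = -576 * 4 = -2304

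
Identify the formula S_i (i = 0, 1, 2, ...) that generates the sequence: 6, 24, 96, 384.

Check ratios: 24 / 6 = 4.0
Common ratio r = 4.
First term a = 6.
Formula: S_i = 6 * 4^i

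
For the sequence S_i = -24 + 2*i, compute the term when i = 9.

S_9 = -24 + 2*9 = -24 + 18 = -6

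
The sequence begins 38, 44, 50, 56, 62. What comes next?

Differences: 44 - 38 = 6
This is an arithmetic sequence with common difference d = 6.
Next term = 62 + 6 = 68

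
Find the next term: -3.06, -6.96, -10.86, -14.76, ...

Differences: -6.96 - -3.06 = -3.9
This is an arithmetic sequence with common difference d = -3.9.
Next term = -14.76 + -3.9 = -18.66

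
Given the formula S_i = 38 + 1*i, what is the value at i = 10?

S_10 = 38 + 1*10 = 38 + 10 = 48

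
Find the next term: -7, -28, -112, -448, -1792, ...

Ratios: -28 / -7 = 4.0
This is a geometric sequence with common ratio r = 4.
Next term = -1792 * 4 = -7168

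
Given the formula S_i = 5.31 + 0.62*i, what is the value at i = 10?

S_10 = 5.31 + 0.62*10 = 5.31 + 6.2 = 11.51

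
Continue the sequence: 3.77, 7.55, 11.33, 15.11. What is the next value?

Differences: 7.55 - 3.77 = 3.78
This is an arithmetic sequence with common difference d = 3.78.
Next term = 15.11 + 3.78 = 18.89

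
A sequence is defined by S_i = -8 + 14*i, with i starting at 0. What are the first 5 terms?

This is an arithmetic sequence.
i=0: S_0 = -8 + 14*0 = -8
i=1: S_1 = -8 + 14*1 = 6
i=2: S_2 = -8 + 14*2 = 20
i=3: S_3 = -8 + 14*3 = 34
i=4: S_4 = -8 + 14*4 = 48
The first 5 terms are: [-8, 6, 20, 34, 48]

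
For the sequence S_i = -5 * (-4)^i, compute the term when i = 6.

S_6 = -5 * (-4)^6 = -5 * 4096 = -20480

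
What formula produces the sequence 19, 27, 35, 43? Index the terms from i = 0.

Check differences: 27 - 19 = 8
35 - 27 = 8
Common difference d = 8.
First term a = 19.
Formula: S_i = 19 + 8*i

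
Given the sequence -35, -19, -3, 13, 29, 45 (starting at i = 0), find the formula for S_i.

Check differences: -19 - -35 = 16
-3 - -19 = 16
Common difference d = 16.
First term a = -35.
Formula: S_i = -35 + 16*i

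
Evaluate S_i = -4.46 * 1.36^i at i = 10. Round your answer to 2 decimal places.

S_10 = -4.46 * 1.36^10 ≈ -4.46 * 21.6466 ≈ -96.54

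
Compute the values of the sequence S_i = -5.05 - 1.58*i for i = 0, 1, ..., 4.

This is an arithmetic sequence.
i=0: S_0 = -5.05 + -1.58*0 = -5.05
i=1: S_1 = -5.05 + -1.58*1 = -6.63
i=2: S_2 = -5.05 + -1.58*2 = -8.21
i=3: S_3 = -5.05 + -1.58*3 = -9.79
i=4: S_4 = -5.05 + -1.58*4 = -11.37
The first 5 terms are: [-5.05, -6.63, -8.21, -9.79, -11.37]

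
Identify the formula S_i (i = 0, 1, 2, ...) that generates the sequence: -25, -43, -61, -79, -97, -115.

Check differences: -43 - -25 = -18
-61 - -43 = -18
Common difference d = -18.
First term a = -25.
Formula: S_i = -25 - 18*i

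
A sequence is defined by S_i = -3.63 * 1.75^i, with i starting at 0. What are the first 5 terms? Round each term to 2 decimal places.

This is a geometric sequence.
i=0: S_0 = -3.63 * 1.75^0 = -3.63
i=1: S_1 = -3.63 * 1.75^1 ≈ -6.35
i=2: S_2 = -3.63 * 1.75^2 ≈ -11.12
i=3: S_3 = -3.63 * 1.75^3 ≈ -19.45
i=4: S_4 = -3.63 * 1.75^4 ≈ -34.05
The first 5 terms are: [-3.63, -6.35, -11.12, -19.45, -34.05]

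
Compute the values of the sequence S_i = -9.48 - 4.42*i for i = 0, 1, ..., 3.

This is an arithmetic sequence.
i=0: S_0 = -9.48 + -4.42*0 = -9.48
i=1: S_1 = -9.48 + -4.42*1 = -13.9
i=2: S_2 = -9.48 + -4.42*2 = -18.32
i=3: S_3 = -9.48 + -4.42*3 = -22.74
The first 4 terms are: [-9.48, -13.9, -18.32, -22.74]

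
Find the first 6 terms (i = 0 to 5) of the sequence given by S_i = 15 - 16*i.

This is an arithmetic sequence.
i=0: S_0 = 15 + -16*0 = 15
i=1: S_1 = 15 + -16*1 = -1
i=2: S_2 = 15 + -16*2 = -17
i=3: S_3 = 15 + -16*3 = -33
i=4: S_4 = 15 + -16*4 = -49
i=5: S_5 = 15 + -16*5 = -65
The first 6 terms are: [15, -1, -17, -33, -49, -65]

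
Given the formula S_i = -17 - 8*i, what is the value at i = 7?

S_7 = -17 + -8*7 = -17 + -56 = -73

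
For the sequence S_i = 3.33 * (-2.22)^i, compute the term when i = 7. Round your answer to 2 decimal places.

S_7 = 3.33 * (-2.22)^7 ≈ 3.33 * -265.7485 ≈ -884.94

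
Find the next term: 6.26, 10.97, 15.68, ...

Differences: 10.97 - 6.26 = 4.71
This is an arithmetic sequence with common difference d = 4.71.
Next term = 15.68 + 4.71 = 20.39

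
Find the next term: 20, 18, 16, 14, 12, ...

Differences: 18 - 20 = -2
This is an arithmetic sequence with common difference d = -2.
Next term = 12 + -2 = 10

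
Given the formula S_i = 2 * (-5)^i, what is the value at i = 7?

S_7 = 2 * (-5)^7 = 2 * -78125 = -156250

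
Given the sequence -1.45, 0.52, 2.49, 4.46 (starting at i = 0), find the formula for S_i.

Check differences: 0.52 - -1.45 = 1.97
2.49 - 0.52 = 1.97
Common difference d = 1.97.
First term a = -1.45.
Formula: S_i = -1.45 + 1.97*i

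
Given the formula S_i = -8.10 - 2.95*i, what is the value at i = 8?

S_8 = -8.1 + -2.95*8 = -8.1 + -23.6 = -31.7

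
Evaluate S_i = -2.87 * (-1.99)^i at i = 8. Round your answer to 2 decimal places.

S_8 = -2.87 * (-1.99)^8 ≈ -2.87 * 245.9374 ≈ -705.84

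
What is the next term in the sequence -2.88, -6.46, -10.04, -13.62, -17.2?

Differences: -6.46 - -2.88 = -3.58
This is an arithmetic sequence with common difference d = -3.58.
Next term = -17.2 + -3.58 = -20.78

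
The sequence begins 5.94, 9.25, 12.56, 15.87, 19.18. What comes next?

Differences: 9.25 - 5.94 = 3.31
This is an arithmetic sequence with common difference d = 3.31.
Next term = 19.18 + 3.31 = 22.49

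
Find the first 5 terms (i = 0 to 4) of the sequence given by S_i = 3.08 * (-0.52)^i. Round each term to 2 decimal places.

This is a geometric sequence.
i=0: S_0 = 3.08 * (-0.52)^0 = 3.08
i=1: S_1 = 3.08 * (-0.52)^1 ≈ -1.6
i=2: S_2 = 3.08 * (-0.52)^2 ≈ 0.83
i=3: S_3 = 3.08 * (-0.52)^3 ≈ -0.43
i=4: S_4 = 3.08 * (-0.52)^4 ≈ 0.23
The first 5 terms are: [3.08, -1.6, 0.83, -0.43, 0.23]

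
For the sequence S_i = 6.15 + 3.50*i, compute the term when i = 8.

S_8 = 6.15 + 3.5*8 = 6.15 + 28.0 = 34.15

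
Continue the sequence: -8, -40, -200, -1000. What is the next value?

Ratios: -40 / -8 = 5.0
This is a geometric sequence with common ratio r = 5.
Next term = -1000 * 5 = -5000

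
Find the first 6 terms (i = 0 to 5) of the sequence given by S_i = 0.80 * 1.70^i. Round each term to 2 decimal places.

This is a geometric sequence.
i=0: S_0 = 0.8 * 1.7^0 = 0.8
i=1: S_1 = 0.8 * 1.7^1 = 1.36
i=2: S_2 = 0.8 * 1.7^2 ≈ 2.31
i=3: S_3 = 0.8 * 1.7^3 ≈ 3.93
i=4: S_4 = 0.8 * 1.7^4 ≈ 6.68
i=5: S_5 = 0.8 * 1.7^5 ≈ 11.36
The first 6 terms are: [0.8, 1.36, 2.31, 3.93, 6.68, 11.36]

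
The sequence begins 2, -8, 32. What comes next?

Ratios: -8 / 2 = -4.0
This is a geometric sequence with common ratio r = -4.
Next term = 32 * -4 = -128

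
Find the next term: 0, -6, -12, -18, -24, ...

Differences: -6 - 0 = -6
This is an arithmetic sequence with common difference d = -6.
Next term = -24 + -6 = -30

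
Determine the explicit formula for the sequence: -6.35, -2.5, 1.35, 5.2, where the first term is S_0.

Check differences: -2.5 - -6.35 = 3.85
1.35 - -2.5 = 3.85
Common difference d = 3.85.
First term a = -6.35.
Formula: S_i = -6.35 + 3.85*i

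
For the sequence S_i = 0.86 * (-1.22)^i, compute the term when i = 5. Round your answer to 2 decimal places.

S_5 = 0.86 * (-1.22)^5 ≈ 0.86 * -2.7027 ≈ -2.32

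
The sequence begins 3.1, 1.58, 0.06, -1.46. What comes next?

Differences: 1.58 - 3.1 = -1.52
This is an arithmetic sequence with common difference d = -1.52.
Next term = -1.46 + -1.52 = -2.98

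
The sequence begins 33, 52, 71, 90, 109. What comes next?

Differences: 52 - 33 = 19
This is an arithmetic sequence with common difference d = 19.
Next term = 109 + 19 = 128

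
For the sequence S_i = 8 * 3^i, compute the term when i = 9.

S_9 = 8 * 3^9 = 8 * 19683 = 157464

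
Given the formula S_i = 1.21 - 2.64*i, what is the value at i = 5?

S_5 = 1.21 + -2.64*5 = 1.21 + -13.2 = -11.99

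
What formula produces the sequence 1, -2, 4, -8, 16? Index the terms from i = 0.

Check ratios: -2 / 1 = -2.0
Common ratio r = -2.
First term a = 1.
Formula: S_i = 1 * (-2)^i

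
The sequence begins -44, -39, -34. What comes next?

Differences: -39 - -44 = 5
This is an arithmetic sequence with common difference d = 5.
Next term = -34 + 5 = -29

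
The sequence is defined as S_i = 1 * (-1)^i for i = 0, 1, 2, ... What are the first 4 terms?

This is a geometric sequence.
i=0: S_0 = 1 * (-1)^0 = 1
i=1: S_1 = 1 * (-1)^1 = -1
i=2: S_2 = 1 * (-1)^2 = 1
i=3: S_3 = 1 * (-1)^3 = -1
The first 4 terms are: [1, -1, 1, -1]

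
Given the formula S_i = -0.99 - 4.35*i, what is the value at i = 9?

S_9 = -0.99 + -4.35*9 = -0.99 + -39.15 = -40.14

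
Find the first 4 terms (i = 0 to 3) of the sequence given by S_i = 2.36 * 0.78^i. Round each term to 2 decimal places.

This is a geometric sequence.
i=0: S_0 = 2.36 * 0.78^0 = 2.36
i=1: S_1 = 2.36 * 0.78^1 ≈ 1.84
i=2: S_2 = 2.36 * 0.78^2 ≈ 1.44
i=3: S_3 = 2.36 * 0.78^3 ≈ 1.12
The first 4 terms are: [2.36, 1.84, 1.44, 1.12]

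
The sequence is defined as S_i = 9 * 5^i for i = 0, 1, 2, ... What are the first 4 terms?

This is a geometric sequence.
i=0: S_0 = 9 * 5^0 = 9
i=1: S_1 = 9 * 5^1 = 45
i=2: S_2 = 9 * 5^2 = 225
i=3: S_3 = 9 * 5^3 = 1125
The first 4 terms are: [9, 45, 225, 1125]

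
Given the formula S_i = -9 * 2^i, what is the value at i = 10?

S_10 = -9 * 2^10 = -9 * 1024 = -9216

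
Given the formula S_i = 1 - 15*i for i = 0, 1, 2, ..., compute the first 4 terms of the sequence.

This is an arithmetic sequence.
i=0: S_0 = 1 + -15*0 = 1
i=1: S_1 = 1 + -15*1 = -14
i=2: S_2 = 1 + -15*2 = -29
i=3: S_3 = 1 + -15*3 = -44
The first 4 terms are: [1, -14, -29, -44]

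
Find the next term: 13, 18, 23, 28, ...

Differences: 18 - 13 = 5
This is an arithmetic sequence with common difference d = 5.
Next term = 28 + 5 = 33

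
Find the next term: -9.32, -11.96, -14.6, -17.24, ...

Differences: -11.96 - -9.32 = -2.64
This is an arithmetic sequence with common difference d = -2.64.
Next term = -17.24 + -2.64 = -19.88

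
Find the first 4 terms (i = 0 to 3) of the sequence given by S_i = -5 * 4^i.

This is a geometric sequence.
i=0: S_0 = -5 * 4^0 = -5
i=1: S_1 = -5 * 4^1 = -20
i=2: S_2 = -5 * 4^2 = -80
i=3: S_3 = -5 * 4^3 = -320
The first 4 terms are: [-5, -20, -80, -320]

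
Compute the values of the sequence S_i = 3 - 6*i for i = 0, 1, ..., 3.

This is an arithmetic sequence.
i=0: S_0 = 3 + -6*0 = 3
i=1: S_1 = 3 + -6*1 = -3
i=2: S_2 = 3 + -6*2 = -9
i=3: S_3 = 3 + -6*3 = -15
The first 4 terms are: [3, -3, -9, -15]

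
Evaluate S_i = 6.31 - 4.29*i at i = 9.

S_9 = 6.31 + -4.29*9 = 6.31 + -38.61 = -32.3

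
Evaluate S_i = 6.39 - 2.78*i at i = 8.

S_8 = 6.39 + -2.78*8 = 6.39 + -22.24 = -15.85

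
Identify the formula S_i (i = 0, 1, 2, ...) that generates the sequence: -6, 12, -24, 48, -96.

Check ratios: 12 / -6 = -2.0
Common ratio r = -2.
First term a = -6.
Formula: S_i = -6 * (-2)^i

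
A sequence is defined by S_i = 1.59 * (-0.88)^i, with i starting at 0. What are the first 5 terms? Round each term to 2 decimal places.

This is a geometric sequence.
i=0: S_0 = 1.59 * (-0.88)^0 = 1.59
i=1: S_1 = 1.59 * (-0.88)^1 ≈ -1.4
i=2: S_2 = 1.59 * (-0.88)^2 ≈ 1.23
i=3: S_3 = 1.59 * (-0.88)^3 ≈ -1.08
i=4: S_4 = 1.59 * (-0.88)^4 ≈ 0.95
The first 5 terms are: [1.59, -1.4, 1.23, -1.08, 0.95]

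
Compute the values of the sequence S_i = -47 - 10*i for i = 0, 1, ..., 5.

This is an arithmetic sequence.
i=0: S_0 = -47 + -10*0 = -47
i=1: S_1 = -47 + -10*1 = -57
i=2: S_2 = -47 + -10*2 = -67
i=3: S_3 = -47 + -10*3 = -77
i=4: S_4 = -47 + -10*4 = -87
i=5: S_5 = -47 + -10*5 = -97
The first 6 terms are: [-47, -57, -67, -77, -87, -97]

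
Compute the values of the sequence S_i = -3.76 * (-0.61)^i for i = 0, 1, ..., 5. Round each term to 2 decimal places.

This is a geometric sequence.
i=0: S_0 = -3.76 * (-0.61)^0 = -3.76
i=1: S_1 = -3.76 * (-0.61)^1 ≈ 2.29
i=2: S_2 = -3.76 * (-0.61)^2 ≈ -1.4
i=3: S_3 = -3.76 * (-0.61)^3 ≈ 0.85
i=4: S_4 = -3.76 * (-0.61)^4 ≈ -0.52
i=5: S_5 = -3.76 * (-0.61)^5 ≈ 0.32
The first 6 terms are: [-3.76, 2.29, -1.4, 0.85, -0.52, 0.32]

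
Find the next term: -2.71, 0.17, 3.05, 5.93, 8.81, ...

Differences: 0.17 - -2.71 = 2.88
This is an arithmetic sequence with common difference d = 2.88.
Next term = 8.81 + 2.88 = 11.69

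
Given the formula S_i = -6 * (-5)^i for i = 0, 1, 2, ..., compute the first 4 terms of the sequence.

This is a geometric sequence.
i=0: S_0 = -6 * (-5)^0 = -6
i=1: S_1 = -6 * (-5)^1 = 30
i=2: S_2 = -6 * (-5)^2 = -150
i=3: S_3 = -6 * (-5)^3 = 750
The first 4 terms are: [-6, 30, -150, 750]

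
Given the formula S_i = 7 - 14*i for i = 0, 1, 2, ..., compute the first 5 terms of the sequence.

This is an arithmetic sequence.
i=0: S_0 = 7 + -14*0 = 7
i=1: S_1 = 7 + -14*1 = -7
i=2: S_2 = 7 + -14*2 = -21
i=3: S_3 = 7 + -14*3 = -35
i=4: S_4 = 7 + -14*4 = -49
The first 5 terms are: [7, -7, -21, -35, -49]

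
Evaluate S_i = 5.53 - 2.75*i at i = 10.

S_10 = 5.53 + -2.75*10 = 5.53 + -27.5 = -21.97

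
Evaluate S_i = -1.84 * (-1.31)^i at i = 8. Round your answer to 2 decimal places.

S_8 = -1.84 * (-1.31)^8 ≈ -1.84 * 8.673 ≈ -15.96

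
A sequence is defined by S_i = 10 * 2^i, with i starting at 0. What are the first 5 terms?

This is a geometric sequence.
i=0: S_0 = 10 * 2^0 = 10
i=1: S_1 = 10 * 2^1 = 20
i=2: S_2 = 10 * 2^2 = 40
i=3: S_3 = 10 * 2^3 = 80
i=4: S_4 = 10 * 2^4 = 160
The first 5 terms are: [10, 20, 40, 80, 160]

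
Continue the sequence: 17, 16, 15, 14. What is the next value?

Differences: 16 - 17 = -1
This is an arithmetic sequence with common difference d = -1.
Next term = 14 + -1 = 13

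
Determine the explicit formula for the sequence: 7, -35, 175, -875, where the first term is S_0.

Check ratios: -35 / 7 = -5.0
Common ratio r = -5.
First term a = 7.
Formula: S_i = 7 * (-5)^i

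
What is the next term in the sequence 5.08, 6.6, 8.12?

Differences: 6.6 - 5.08 = 1.52
This is an arithmetic sequence with common difference d = 1.52.
Next term = 8.12 + 1.52 = 9.64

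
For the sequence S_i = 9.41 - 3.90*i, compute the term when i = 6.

S_6 = 9.41 + -3.9*6 = 9.41 + -23.4 = -13.99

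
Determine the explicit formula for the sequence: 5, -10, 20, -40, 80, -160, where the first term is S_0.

Check ratios: -10 / 5 = -2.0
Common ratio r = -2.
First term a = 5.
Formula: S_i = 5 * (-2)^i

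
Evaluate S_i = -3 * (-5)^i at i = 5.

S_5 = -3 * (-5)^5 = -3 * -3125 = 9375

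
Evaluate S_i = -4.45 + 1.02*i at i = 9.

S_9 = -4.45 + 1.02*9 = -4.45 + 9.18 = 4.73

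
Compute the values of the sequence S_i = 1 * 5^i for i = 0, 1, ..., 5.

This is a geometric sequence.
i=0: S_0 = 1 * 5^0 = 1
i=1: S_1 = 1 * 5^1 = 5
i=2: S_2 = 1 * 5^2 = 25
i=3: S_3 = 1 * 5^3 = 125
i=4: S_4 = 1 * 5^4 = 625
i=5: S_5 = 1 * 5^5 = 3125
The first 6 terms are: [1, 5, 25, 125, 625, 3125]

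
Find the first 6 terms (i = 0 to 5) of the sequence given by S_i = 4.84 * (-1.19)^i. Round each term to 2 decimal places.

This is a geometric sequence.
i=0: S_0 = 4.84 * (-1.19)^0 = 4.84
i=1: S_1 = 4.84 * (-1.19)^1 ≈ -5.76
i=2: S_2 = 4.84 * (-1.19)^2 ≈ 6.85
i=3: S_3 = 4.84 * (-1.19)^3 ≈ -8.16
i=4: S_4 = 4.84 * (-1.19)^4 ≈ 9.71
i=5: S_5 = 4.84 * (-1.19)^5 ≈ -11.55
The first 6 terms are: [4.84, -5.76, 6.85, -8.16, 9.71, -11.55]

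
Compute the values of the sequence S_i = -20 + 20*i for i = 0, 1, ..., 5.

This is an arithmetic sequence.
i=0: S_0 = -20 + 20*0 = -20
i=1: S_1 = -20 + 20*1 = 0
i=2: S_2 = -20 + 20*2 = 20
i=3: S_3 = -20 + 20*3 = 40
i=4: S_4 = -20 + 20*4 = 60
i=5: S_5 = -20 + 20*5 = 80
The first 6 terms are: [-20, 0, 20, 40, 60, 80]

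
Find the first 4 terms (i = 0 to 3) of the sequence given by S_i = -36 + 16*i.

This is an arithmetic sequence.
i=0: S_0 = -36 + 16*0 = -36
i=1: S_1 = -36 + 16*1 = -20
i=2: S_2 = -36 + 16*2 = -4
i=3: S_3 = -36 + 16*3 = 12
The first 4 terms are: [-36, -20, -4, 12]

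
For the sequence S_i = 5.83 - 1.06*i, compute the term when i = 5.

S_5 = 5.83 + -1.06*5 = 5.83 + -5.3 = 0.53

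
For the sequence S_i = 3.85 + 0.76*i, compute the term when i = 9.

S_9 = 3.85 + 0.76*9 = 3.85 + 6.84 = 10.69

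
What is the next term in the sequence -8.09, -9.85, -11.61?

Differences: -9.85 - -8.09 = -1.76
This is an arithmetic sequence with common difference d = -1.76.
Next term = -11.61 + -1.76 = -13.37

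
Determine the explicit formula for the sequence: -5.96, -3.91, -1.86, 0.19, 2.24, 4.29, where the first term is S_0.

Check differences: -3.91 - -5.96 = 2.05
-1.86 - -3.91 = 2.05
Common difference d = 2.05.
First term a = -5.96.
Formula: S_i = -5.96 + 2.05*i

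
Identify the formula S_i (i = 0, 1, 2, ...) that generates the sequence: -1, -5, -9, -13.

Check differences: -5 - -1 = -4
-9 - -5 = -4
Common difference d = -4.
First term a = -1.
Formula: S_i = -1 - 4*i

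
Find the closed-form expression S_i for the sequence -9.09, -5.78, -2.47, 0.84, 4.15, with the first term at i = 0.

Check differences: -5.78 - -9.09 = 3.31
-2.47 - -5.78 = 3.31
Common difference d = 3.31.
First term a = -9.09.
Formula: S_i = -9.09 + 3.31*i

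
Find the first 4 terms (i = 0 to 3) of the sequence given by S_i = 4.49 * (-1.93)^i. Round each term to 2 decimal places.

This is a geometric sequence.
i=0: S_0 = 4.49 * (-1.93)^0 = 4.49
i=1: S_1 = 4.49 * (-1.93)^1 ≈ -8.67
i=2: S_2 = 4.49 * (-1.93)^2 ≈ 16.72
i=3: S_3 = 4.49 * (-1.93)^3 ≈ -32.28
The first 4 terms are: [4.49, -8.67, 16.72, -32.28]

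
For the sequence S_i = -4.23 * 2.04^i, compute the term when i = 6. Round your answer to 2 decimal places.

S_6 = -4.23 * 2.04^6 ≈ -4.23 * 72.0744 ≈ -304.87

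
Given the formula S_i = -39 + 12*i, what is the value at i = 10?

S_10 = -39 + 12*10 = -39 + 120 = 81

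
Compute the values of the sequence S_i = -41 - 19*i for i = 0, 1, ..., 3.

This is an arithmetic sequence.
i=0: S_0 = -41 + -19*0 = -41
i=1: S_1 = -41 + -19*1 = -60
i=2: S_2 = -41 + -19*2 = -79
i=3: S_3 = -41 + -19*3 = -98
The first 4 terms are: [-41, -60, -79, -98]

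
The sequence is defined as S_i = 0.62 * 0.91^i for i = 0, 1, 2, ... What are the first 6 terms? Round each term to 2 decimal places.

This is a geometric sequence.
i=0: S_0 = 0.62 * 0.91^0 = 0.62
i=1: S_1 = 0.62 * 0.91^1 ≈ 0.56
i=2: S_2 = 0.62 * 0.91^2 ≈ 0.51
i=3: S_3 = 0.62 * 0.91^3 ≈ 0.47
i=4: S_4 = 0.62 * 0.91^4 ≈ 0.43
i=5: S_5 = 0.62 * 0.91^5 ≈ 0.39
The first 6 terms are: [0.62, 0.56, 0.51, 0.47, 0.43, 0.39]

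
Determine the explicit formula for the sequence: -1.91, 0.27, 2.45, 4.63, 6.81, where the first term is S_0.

Check differences: 0.27 - -1.91 = 2.18
2.45 - 0.27 = 2.18
Common difference d = 2.18.
First term a = -1.91.
Formula: S_i = -1.91 + 2.18*i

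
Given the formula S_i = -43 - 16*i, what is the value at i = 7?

S_7 = -43 + -16*7 = -43 + -112 = -155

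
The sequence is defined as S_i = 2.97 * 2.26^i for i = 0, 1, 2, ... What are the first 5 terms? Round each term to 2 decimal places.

This is a geometric sequence.
i=0: S_0 = 2.97 * 2.26^0 = 2.97
i=1: S_1 = 2.97 * 2.26^1 ≈ 6.71
i=2: S_2 = 2.97 * 2.26^2 ≈ 15.17
i=3: S_3 = 2.97 * 2.26^3 ≈ 34.28
i=4: S_4 = 2.97 * 2.26^4 ≈ 77.48
The first 5 terms are: [2.97, 6.71, 15.17, 34.28, 77.48]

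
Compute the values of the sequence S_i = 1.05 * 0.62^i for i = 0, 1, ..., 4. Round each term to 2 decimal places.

This is a geometric sequence.
i=0: S_0 = 1.05 * 0.62^0 = 1.05
i=1: S_1 = 1.05 * 0.62^1 ≈ 0.65
i=2: S_2 = 1.05 * 0.62^2 ≈ 0.4
i=3: S_3 = 1.05 * 0.62^3 ≈ 0.25
i=4: S_4 = 1.05 * 0.62^4 ≈ 0.16
The first 5 terms are: [1.05, 0.65, 0.4, 0.25, 0.16]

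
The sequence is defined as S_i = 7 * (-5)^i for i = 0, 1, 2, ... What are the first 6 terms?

This is a geometric sequence.
i=0: S_0 = 7 * (-5)^0 = 7
i=1: S_1 = 7 * (-5)^1 = -35
i=2: S_2 = 7 * (-5)^2 = 175
i=3: S_3 = 7 * (-5)^3 = -875
i=4: S_4 = 7 * (-5)^4 = 4375
i=5: S_5 = 7 * (-5)^5 = -21875
The first 6 terms are: [7, -35, 175, -875, 4375, -21875]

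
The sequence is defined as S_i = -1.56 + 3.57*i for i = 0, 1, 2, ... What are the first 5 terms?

This is an arithmetic sequence.
i=0: S_0 = -1.56 + 3.57*0 = -1.56
i=1: S_1 = -1.56 + 3.57*1 = 2.01
i=2: S_2 = -1.56 + 3.57*2 = 5.58
i=3: S_3 = -1.56 + 3.57*3 = 9.15
i=4: S_4 = -1.56 + 3.57*4 = 12.72
The first 5 terms are: [-1.56, 2.01, 5.58, 9.15, 12.72]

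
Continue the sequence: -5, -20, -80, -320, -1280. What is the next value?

Ratios: -20 / -5 = 4.0
This is a geometric sequence with common ratio r = 4.
Next term = -1280 * 4 = -5120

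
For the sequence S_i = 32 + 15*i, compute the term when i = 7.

S_7 = 32 + 15*7 = 32 + 105 = 137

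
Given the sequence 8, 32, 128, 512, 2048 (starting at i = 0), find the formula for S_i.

Check ratios: 32 / 8 = 4.0
Common ratio r = 4.
First term a = 8.
Formula: S_i = 8 * 4^i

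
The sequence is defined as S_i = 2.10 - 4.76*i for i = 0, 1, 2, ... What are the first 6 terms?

This is an arithmetic sequence.
i=0: S_0 = 2.1 + -4.76*0 = 2.1
i=1: S_1 = 2.1 + -4.76*1 = -2.66
i=2: S_2 = 2.1 + -4.76*2 = -7.42
i=3: S_3 = 2.1 + -4.76*3 = -12.18
i=4: S_4 = 2.1 + -4.76*4 = -16.94
i=5: S_5 = 2.1 + -4.76*5 = -21.7
The first 6 terms are: [2.1, -2.66, -7.42, -12.18, -16.94, -21.7]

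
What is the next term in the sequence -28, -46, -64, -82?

Differences: -46 - -28 = -18
This is an arithmetic sequence with common difference d = -18.
Next term = -82 + -18 = -100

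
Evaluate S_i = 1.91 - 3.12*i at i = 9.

S_9 = 1.91 + -3.12*9 = 1.91 + -28.08 = -26.17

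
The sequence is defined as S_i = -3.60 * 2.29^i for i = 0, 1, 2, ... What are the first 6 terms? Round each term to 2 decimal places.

This is a geometric sequence.
i=0: S_0 = -3.6 * 2.29^0 = -3.6
i=1: S_1 = -3.6 * 2.29^1 ≈ -8.24
i=2: S_2 = -3.6 * 2.29^2 ≈ -18.88
i=3: S_3 = -3.6 * 2.29^3 ≈ -43.23
i=4: S_4 = -3.6 * 2.29^4 ≈ -99.0
i=5: S_5 = -3.6 * 2.29^5 ≈ -226.71
The first 6 terms are: [-3.6, -8.24, -18.88, -43.23, -99.0, -226.71]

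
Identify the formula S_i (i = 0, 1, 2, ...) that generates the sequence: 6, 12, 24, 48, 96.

Check ratios: 12 / 6 = 2.0
Common ratio r = 2.
First term a = 6.
Formula: S_i = 6 * 2^i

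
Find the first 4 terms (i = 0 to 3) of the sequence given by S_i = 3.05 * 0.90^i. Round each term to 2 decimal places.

This is a geometric sequence.
i=0: S_0 = 3.05 * 0.9^0 = 3.05
i=1: S_1 = 3.05 * 0.9^1 ≈ 2.75
i=2: S_2 = 3.05 * 0.9^2 ≈ 2.47
i=3: S_3 = 3.05 * 0.9^3 ≈ 2.22
The first 4 terms are: [3.05, 2.75, 2.47, 2.22]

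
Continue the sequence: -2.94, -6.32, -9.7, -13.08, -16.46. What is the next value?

Differences: -6.32 - -2.94 = -3.38
This is an arithmetic sequence with common difference d = -3.38.
Next term = -16.46 + -3.38 = -19.84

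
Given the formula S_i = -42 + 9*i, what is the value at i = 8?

S_8 = -42 + 9*8 = -42 + 72 = 30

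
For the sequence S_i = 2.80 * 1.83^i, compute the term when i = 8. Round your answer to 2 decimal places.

S_8 = 2.8 * 1.83^8 ≈ 2.8 * 125.7792 ≈ 352.18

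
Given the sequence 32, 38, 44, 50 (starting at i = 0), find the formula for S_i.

Check differences: 38 - 32 = 6
44 - 38 = 6
Common difference d = 6.
First term a = 32.
Formula: S_i = 32 + 6*i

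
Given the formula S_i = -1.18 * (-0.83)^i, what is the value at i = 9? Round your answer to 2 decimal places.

S_9 = -1.18 * (-0.83)^9 ≈ -1.18 * -0.1869 ≈ 0.22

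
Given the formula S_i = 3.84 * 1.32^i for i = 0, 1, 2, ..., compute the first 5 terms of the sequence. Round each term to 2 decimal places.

This is a geometric sequence.
i=0: S_0 = 3.84 * 1.32^0 = 3.84
i=1: S_1 = 3.84 * 1.32^1 ≈ 5.07
i=2: S_2 = 3.84 * 1.32^2 ≈ 6.69
i=3: S_3 = 3.84 * 1.32^3 ≈ 8.83
i=4: S_4 = 3.84 * 1.32^4 ≈ 11.66
The first 5 terms are: [3.84, 5.07, 6.69, 8.83, 11.66]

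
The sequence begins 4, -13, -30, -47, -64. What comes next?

Differences: -13 - 4 = -17
This is an arithmetic sequence with common difference d = -17.
Next term = -64 + -17 = -81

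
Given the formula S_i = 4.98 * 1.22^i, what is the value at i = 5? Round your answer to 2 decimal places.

S_5 = 4.98 * 1.22^5 ≈ 4.98 * 2.7027 ≈ 13.46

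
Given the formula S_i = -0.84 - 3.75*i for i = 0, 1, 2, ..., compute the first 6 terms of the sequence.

This is an arithmetic sequence.
i=0: S_0 = -0.84 + -3.75*0 = -0.84
i=1: S_1 = -0.84 + -3.75*1 = -4.59
i=2: S_2 = -0.84 + -3.75*2 = -8.34
i=3: S_3 = -0.84 + -3.75*3 = -12.09
i=4: S_4 = -0.84 + -3.75*4 = -15.84
i=5: S_5 = -0.84 + -3.75*5 = -19.59
The first 6 terms are: [-0.84, -4.59, -8.34, -12.09, -15.84, -19.59]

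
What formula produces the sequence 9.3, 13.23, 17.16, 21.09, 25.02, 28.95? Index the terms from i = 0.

Check differences: 13.23 - 9.3 = 3.93
17.16 - 13.23 = 3.93
Common difference d = 3.93.
First term a = 9.3.
Formula: S_i = 9.30 + 3.93*i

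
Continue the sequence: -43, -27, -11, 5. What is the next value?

Differences: -27 - -43 = 16
This is an arithmetic sequence with common difference d = 16.
Next term = 5 + 16 = 21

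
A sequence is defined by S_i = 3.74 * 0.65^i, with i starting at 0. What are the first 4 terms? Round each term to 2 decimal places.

This is a geometric sequence.
i=0: S_0 = 3.74 * 0.65^0 = 3.74
i=1: S_1 = 3.74 * 0.65^1 ≈ 2.43
i=2: S_2 = 3.74 * 0.65^2 ≈ 1.58
i=3: S_3 = 3.74 * 0.65^3 ≈ 1.03
The first 4 terms are: [3.74, 2.43, 1.58, 1.03]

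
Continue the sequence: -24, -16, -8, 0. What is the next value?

Differences: -16 - -24 = 8
This is an arithmetic sequence with common difference d = 8.
Next term = 0 + 8 = 8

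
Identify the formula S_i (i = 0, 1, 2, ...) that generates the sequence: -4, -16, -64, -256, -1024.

Check ratios: -16 / -4 = 4.0
Common ratio r = 4.
First term a = -4.
Formula: S_i = -4 * 4^i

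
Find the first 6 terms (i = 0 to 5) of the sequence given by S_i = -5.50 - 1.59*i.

This is an arithmetic sequence.
i=0: S_0 = -5.5 + -1.59*0 = -5.5
i=1: S_1 = -5.5 + -1.59*1 = -7.09
i=2: S_2 = -5.5 + -1.59*2 = -8.68
i=3: S_3 = -5.5 + -1.59*3 = -10.27
i=4: S_4 = -5.5 + -1.59*4 = -11.86
i=5: S_5 = -5.5 + -1.59*5 = -13.45
The first 6 terms are: [-5.5, -7.09, -8.68, -10.27, -11.86, -13.45]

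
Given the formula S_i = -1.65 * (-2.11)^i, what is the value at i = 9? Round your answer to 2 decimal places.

S_9 = -1.65 * (-2.11)^9 ≈ -1.65 * -828.9763 ≈ 1367.81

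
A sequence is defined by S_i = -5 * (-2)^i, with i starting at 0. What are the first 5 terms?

This is a geometric sequence.
i=0: S_0 = -5 * (-2)^0 = -5
i=1: S_1 = -5 * (-2)^1 = 10
i=2: S_2 = -5 * (-2)^2 = -20
i=3: S_3 = -5 * (-2)^3 = 40
i=4: S_4 = -5 * (-2)^4 = -80
The first 5 terms are: [-5, 10, -20, 40, -80]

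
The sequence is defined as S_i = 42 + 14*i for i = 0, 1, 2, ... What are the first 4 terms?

This is an arithmetic sequence.
i=0: S_0 = 42 + 14*0 = 42
i=1: S_1 = 42 + 14*1 = 56
i=2: S_2 = 42 + 14*2 = 70
i=3: S_3 = 42 + 14*3 = 84
The first 4 terms are: [42, 56, 70, 84]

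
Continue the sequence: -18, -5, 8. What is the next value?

Differences: -5 - -18 = 13
This is an arithmetic sequence with common difference d = 13.
Next term = 8 + 13 = 21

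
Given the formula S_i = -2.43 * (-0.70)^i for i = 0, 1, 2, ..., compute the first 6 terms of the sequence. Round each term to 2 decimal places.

This is a geometric sequence.
i=0: S_0 = -2.43 * (-0.7)^0 = -2.43
i=1: S_1 = -2.43 * (-0.7)^1 ≈ 1.7
i=2: S_2 = -2.43 * (-0.7)^2 ≈ -1.19
i=3: S_3 = -2.43 * (-0.7)^3 ≈ 0.83
i=4: S_4 = -2.43 * (-0.7)^4 ≈ -0.58
i=5: S_5 = -2.43 * (-0.7)^5 ≈ 0.41
The first 6 terms are: [-2.43, 1.7, -1.19, 0.83, -0.58, 0.41]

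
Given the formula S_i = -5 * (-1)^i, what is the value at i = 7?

S_7 = -5 * (-1)^7 = -5 * -1 = 5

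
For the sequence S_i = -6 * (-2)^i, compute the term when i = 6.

S_6 = -6 * (-2)^6 = -6 * 64 = -384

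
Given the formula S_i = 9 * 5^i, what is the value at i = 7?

S_7 = 9 * 5^7 = 9 * 78125 = 703125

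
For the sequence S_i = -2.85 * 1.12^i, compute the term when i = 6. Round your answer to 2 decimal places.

S_6 = -2.85 * 1.12^6 ≈ -2.85 * 1.9738 ≈ -5.63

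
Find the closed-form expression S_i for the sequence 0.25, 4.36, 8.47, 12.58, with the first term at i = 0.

Check differences: 4.36 - 0.25 = 4.11
8.47 - 4.36 = 4.11
Common difference d = 4.11.
First term a = 0.25.
Formula: S_i = 0.25 + 4.11*i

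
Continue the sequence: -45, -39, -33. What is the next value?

Differences: -39 - -45 = 6
This is an arithmetic sequence with common difference d = 6.
Next term = -33 + 6 = -27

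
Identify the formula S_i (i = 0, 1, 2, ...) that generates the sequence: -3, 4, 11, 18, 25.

Check differences: 4 - -3 = 7
11 - 4 = 7
Common difference d = 7.
First term a = -3.
Formula: S_i = -3 + 7*i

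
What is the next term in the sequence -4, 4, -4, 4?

Ratios: 4 / -4 = -1.0
This is a geometric sequence with common ratio r = -1.
Next term = 4 * -1 = -4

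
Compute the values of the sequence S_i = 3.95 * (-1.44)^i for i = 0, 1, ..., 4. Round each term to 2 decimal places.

This is a geometric sequence.
i=0: S_0 = 3.95 * (-1.44)^0 = 3.95
i=1: S_1 = 3.95 * (-1.44)^1 ≈ -5.69
i=2: S_2 = 3.95 * (-1.44)^2 ≈ 8.19
i=3: S_3 = 3.95 * (-1.44)^3 ≈ -11.79
i=4: S_4 = 3.95 * (-1.44)^4 ≈ 16.98
The first 5 terms are: [3.95, -5.69, 8.19, -11.79, 16.98]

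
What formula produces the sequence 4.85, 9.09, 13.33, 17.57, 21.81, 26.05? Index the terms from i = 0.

Check differences: 9.09 - 4.85 = 4.24
13.33 - 9.09 = 4.24
Common difference d = 4.24.
First term a = 4.85.
Formula: S_i = 4.85 + 4.24*i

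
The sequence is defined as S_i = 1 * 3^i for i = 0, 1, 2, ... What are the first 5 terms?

This is a geometric sequence.
i=0: S_0 = 1 * 3^0 = 1
i=1: S_1 = 1 * 3^1 = 3
i=2: S_2 = 1 * 3^2 = 9
i=3: S_3 = 1 * 3^3 = 27
i=4: S_4 = 1 * 3^4 = 81
The first 5 terms are: [1, 3, 9, 27, 81]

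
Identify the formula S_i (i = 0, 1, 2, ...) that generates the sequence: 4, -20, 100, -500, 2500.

Check ratios: -20 / 4 = -5.0
Common ratio r = -5.
First term a = 4.
Formula: S_i = 4 * (-5)^i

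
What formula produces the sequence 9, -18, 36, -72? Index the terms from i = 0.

Check ratios: -18 / 9 = -2.0
Common ratio r = -2.
First term a = 9.
Formula: S_i = 9 * (-2)^i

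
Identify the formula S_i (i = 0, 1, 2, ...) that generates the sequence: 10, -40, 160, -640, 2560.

Check ratios: -40 / 10 = -4.0
Common ratio r = -4.
First term a = 10.
Formula: S_i = 10 * (-4)^i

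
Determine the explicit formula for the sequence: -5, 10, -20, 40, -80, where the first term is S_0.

Check ratios: 10 / -5 = -2.0
Common ratio r = -2.
First term a = -5.
Formula: S_i = -5 * (-2)^i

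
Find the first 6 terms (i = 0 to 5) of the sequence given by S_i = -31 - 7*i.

This is an arithmetic sequence.
i=0: S_0 = -31 + -7*0 = -31
i=1: S_1 = -31 + -7*1 = -38
i=2: S_2 = -31 + -7*2 = -45
i=3: S_3 = -31 + -7*3 = -52
i=4: S_4 = -31 + -7*4 = -59
i=5: S_5 = -31 + -7*5 = -66
The first 6 terms are: [-31, -38, -45, -52, -59, -66]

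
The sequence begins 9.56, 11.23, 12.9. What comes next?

Differences: 11.23 - 9.56 = 1.67
This is an arithmetic sequence with common difference d = 1.67.
Next term = 12.9 + 1.67 = 14.57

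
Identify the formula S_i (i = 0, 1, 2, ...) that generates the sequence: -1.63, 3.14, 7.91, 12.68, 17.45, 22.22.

Check differences: 3.14 - -1.63 = 4.77
7.91 - 3.14 = 4.77
Common difference d = 4.77.
First term a = -1.63.
Formula: S_i = -1.63 + 4.77*i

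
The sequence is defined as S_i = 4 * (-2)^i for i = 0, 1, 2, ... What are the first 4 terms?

This is a geometric sequence.
i=0: S_0 = 4 * (-2)^0 = 4
i=1: S_1 = 4 * (-2)^1 = -8
i=2: S_2 = 4 * (-2)^2 = 16
i=3: S_3 = 4 * (-2)^3 = -32
The first 4 terms are: [4, -8, 16, -32]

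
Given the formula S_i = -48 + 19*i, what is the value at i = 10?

S_10 = -48 + 19*10 = -48 + 190 = 142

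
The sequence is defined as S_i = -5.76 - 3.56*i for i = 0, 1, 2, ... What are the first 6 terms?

This is an arithmetic sequence.
i=0: S_0 = -5.76 + -3.56*0 = -5.76
i=1: S_1 = -5.76 + -3.56*1 = -9.32
i=2: S_2 = -5.76 + -3.56*2 = -12.88
i=3: S_3 = -5.76 + -3.56*3 = -16.44
i=4: S_4 = -5.76 + -3.56*4 = -20.0
i=5: S_5 = -5.76 + -3.56*5 = -23.56
The first 6 terms are: [-5.76, -9.32, -12.88, -16.44, -20.0, -23.56]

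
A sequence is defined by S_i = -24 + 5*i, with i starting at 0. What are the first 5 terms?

This is an arithmetic sequence.
i=0: S_0 = -24 + 5*0 = -24
i=1: S_1 = -24 + 5*1 = -19
i=2: S_2 = -24 + 5*2 = -14
i=3: S_3 = -24 + 5*3 = -9
i=4: S_4 = -24 + 5*4 = -4
The first 5 terms are: [-24, -19, -14, -9, -4]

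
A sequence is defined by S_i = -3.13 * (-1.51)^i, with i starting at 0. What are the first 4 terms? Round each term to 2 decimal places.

This is a geometric sequence.
i=0: S_0 = -3.13 * (-1.51)^0 = -3.13
i=1: S_1 = -3.13 * (-1.51)^1 ≈ 4.73
i=2: S_2 = -3.13 * (-1.51)^2 ≈ -7.14
i=3: S_3 = -3.13 * (-1.51)^3 ≈ 10.78
The first 4 terms are: [-3.13, 4.73, -7.14, 10.78]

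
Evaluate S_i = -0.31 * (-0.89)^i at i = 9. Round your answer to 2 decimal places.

S_9 = -0.31 * (-0.89)^9 ≈ -0.31 * -0.3504 ≈ 0.11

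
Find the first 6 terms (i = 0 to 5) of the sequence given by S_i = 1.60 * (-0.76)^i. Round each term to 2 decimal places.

This is a geometric sequence.
i=0: S_0 = 1.6 * (-0.76)^0 = 1.6
i=1: S_1 = 1.6 * (-0.76)^1 ≈ -1.22
i=2: S_2 = 1.6 * (-0.76)^2 ≈ 0.92
i=3: S_3 = 1.6 * (-0.76)^3 ≈ -0.7
i=4: S_4 = 1.6 * (-0.76)^4 ≈ 0.53
i=5: S_5 = 1.6 * (-0.76)^5 ≈ -0.41
The first 6 terms are: [1.6, -1.22, 0.92, -0.7, 0.53, -0.41]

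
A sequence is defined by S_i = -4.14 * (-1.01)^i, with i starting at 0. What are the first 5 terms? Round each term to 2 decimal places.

This is a geometric sequence.
i=0: S_0 = -4.14 * (-1.01)^0 = -4.14
i=1: S_1 = -4.14 * (-1.01)^1 ≈ 4.18
i=2: S_2 = -4.14 * (-1.01)^2 ≈ -4.22
i=3: S_3 = -4.14 * (-1.01)^3 ≈ 4.27
i=4: S_4 = -4.14 * (-1.01)^4 ≈ -4.31
The first 5 terms are: [-4.14, 4.18, -4.22, 4.27, -4.31]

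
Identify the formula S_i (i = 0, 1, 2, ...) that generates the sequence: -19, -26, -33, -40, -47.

Check differences: -26 - -19 = -7
-33 - -26 = -7
Common difference d = -7.
First term a = -19.
Formula: S_i = -19 - 7*i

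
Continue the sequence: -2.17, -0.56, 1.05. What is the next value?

Differences: -0.56 - -2.17 = 1.61
This is an arithmetic sequence with common difference d = 1.61.
Next term = 1.05 + 1.61 = 2.66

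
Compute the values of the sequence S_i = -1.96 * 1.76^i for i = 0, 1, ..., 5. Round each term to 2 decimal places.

This is a geometric sequence.
i=0: S_0 = -1.96 * 1.76^0 = -1.96
i=1: S_1 = -1.96 * 1.76^1 ≈ -3.45
i=2: S_2 = -1.96 * 1.76^2 ≈ -6.07
i=3: S_3 = -1.96 * 1.76^3 ≈ -10.69
i=4: S_4 = -1.96 * 1.76^4 ≈ -18.81
i=5: S_5 = -1.96 * 1.76^5 ≈ -33.1
The first 6 terms are: [-1.96, -3.45, -6.07, -10.69, -18.81, -33.1]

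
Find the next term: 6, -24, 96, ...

Ratios: -24 / 6 = -4.0
This is a geometric sequence with common ratio r = -4.
Next term = 96 * -4 = -384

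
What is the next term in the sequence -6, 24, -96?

Ratios: 24 / -6 = -4.0
This is a geometric sequence with common ratio r = -4.
Next term = -96 * -4 = 384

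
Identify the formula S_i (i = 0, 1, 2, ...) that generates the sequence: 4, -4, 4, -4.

Check ratios: -4 / 4 = -1.0
Common ratio r = -1.
First term a = 4.
Formula: S_i = 4 * (-1)^i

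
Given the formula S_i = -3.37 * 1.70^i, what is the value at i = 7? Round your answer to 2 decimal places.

S_7 = -3.37 * 1.7^7 ≈ -3.37 * 41.0339 ≈ -138.28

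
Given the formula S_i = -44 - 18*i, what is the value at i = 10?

S_10 = -44 + -18*10 = -44 + -180 = -224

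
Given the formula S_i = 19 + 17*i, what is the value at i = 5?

S_5 = 19 + 17*5 = 19 + 85 = 104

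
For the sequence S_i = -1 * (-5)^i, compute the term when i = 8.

S_8 = -1 * (-5)^8 = -1 * 390625 = -390625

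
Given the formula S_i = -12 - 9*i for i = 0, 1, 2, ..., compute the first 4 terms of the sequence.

This is an arithmetic sequence.
i=0: S_0 = -12 + -9*0 = -12
i=1: S_1 = -12 + -9*1 = -21
i=2: S_2 = -12 + -9*2 = -30
i=3: S_3 = -12 + -9*3 = -39
The first 4 terms are: [-12, -21, -30, -39]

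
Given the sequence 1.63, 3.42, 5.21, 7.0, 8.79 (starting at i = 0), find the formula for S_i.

Check differences: 3.42 - 1.63 = 1.79
5.21 - 3.42 = 1.79
Common difference d = 1.79.
First term a = 1.63.
Formula: S_i = 1.63 + 1.79*i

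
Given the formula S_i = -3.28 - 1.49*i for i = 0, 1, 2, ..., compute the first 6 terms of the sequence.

This is an arithmetic sequence.
i=0: S_0 = -3.28 + -1.49*0 = -3.28
i=1: S_1 = -3.28 + -1.49*1 = -4.77
i=2: S_2 = -3.28 + -1.49*2 = -6.26
i=3: S_3 = -3.28 + -1.49*3 = -7.75
i=4: S_4 = -3.28 + -1.49*4 = -9.24
i=5: S_5 = -3.28 + -1.49*5 = -10.73
The first 6 terms are: [-3.28, -4.77, -6.26, -7.75, -9.24, -10.73]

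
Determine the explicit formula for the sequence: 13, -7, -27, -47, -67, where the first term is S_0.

Check differences: -7 - 13 = -20
-27 - -7 = -20
Common difference d = -20.
First term a = 13.
Formula: S_i = 13 - 20*i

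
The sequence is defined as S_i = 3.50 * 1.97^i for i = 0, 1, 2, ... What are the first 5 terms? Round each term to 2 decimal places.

This is a geometric sequence.
i=0: S_0 = 3.5 * 1.97^0 = 3.5
i=1: S_1 = 3.5 * 1.97^1 ≈ 6.9
i=2: S_2 = 3.5 * 1.97^2 ≈ 13.58
i=3: S_3 = 3.5 * 1.97^3 ≈ 26.76
i=4: S_4 = 3.5 * 1.97^4 ≈ 52.71
The first 5 terms are: [3.5, 6.9, 13.58, 26.76, 52.71]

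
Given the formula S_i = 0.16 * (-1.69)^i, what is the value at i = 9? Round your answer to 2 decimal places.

S_9 = 0.16 * (-1.69)^9 ≈ 0.16 * -112.4554 ≈ -17.99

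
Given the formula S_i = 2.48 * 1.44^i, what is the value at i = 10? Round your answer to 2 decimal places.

S_10 = 2.48 * 1.44^10 ≈ 2.48 * 38.3376 ≈ 95.08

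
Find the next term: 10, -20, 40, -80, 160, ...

Ratios: -20 / 10 = -2.0
This is a geometric sequence with common ratio r = -2.
Next term = 160 * -2 = -320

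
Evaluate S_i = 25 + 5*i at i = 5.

S_5 = 25 + 5*5 = 25 + 25 = 50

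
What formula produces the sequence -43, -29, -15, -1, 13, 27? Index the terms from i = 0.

Check differences: -29 - -43 = 14
-15 - -29 = 14
Common difference d = 14.
First term a = -43.
Formula: S_i = -43 + 14*i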